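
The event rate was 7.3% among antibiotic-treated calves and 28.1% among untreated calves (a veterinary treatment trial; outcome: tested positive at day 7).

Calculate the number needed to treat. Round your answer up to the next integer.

5

absolute risk difference = 0.208000
1 / 0.208000 = 4.808 → round up → 5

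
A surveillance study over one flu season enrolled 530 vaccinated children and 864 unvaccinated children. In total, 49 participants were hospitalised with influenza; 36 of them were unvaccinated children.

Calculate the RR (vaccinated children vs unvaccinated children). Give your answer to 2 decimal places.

vaccinated children with the outcome: 49 − 36 = 13
vaccinated children without the outcome: 530 − 13 = 517
unvaccinated children without the outcome: 864 − 36 = 828
risk, vaccinated children = 13/530 = 0.02453
risk, unvaccinated children = 36/864 = 0.04167
RR = 0.02453 / 0.04167 = 0.59

RR: 0.59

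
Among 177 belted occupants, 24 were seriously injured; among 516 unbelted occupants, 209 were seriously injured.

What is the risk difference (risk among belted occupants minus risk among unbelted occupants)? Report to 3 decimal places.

risk, belted occupants = 24/177 = 0.1356
risk, unbelted occupants = 209/516 = 0.4050
risk difference = 0.1356 − 0.4050 = -0.269

-0.269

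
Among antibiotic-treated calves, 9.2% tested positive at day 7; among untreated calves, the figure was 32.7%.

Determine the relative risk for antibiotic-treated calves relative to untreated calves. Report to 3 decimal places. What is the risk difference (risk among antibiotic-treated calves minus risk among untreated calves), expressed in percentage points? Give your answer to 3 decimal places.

RR = 0.0920 / 0.3270 = 0.281
risk difference = 0.0920 − 0.3270 = -0.2350 → -23.500 percentage points

RR = 0.281; RD = -23.500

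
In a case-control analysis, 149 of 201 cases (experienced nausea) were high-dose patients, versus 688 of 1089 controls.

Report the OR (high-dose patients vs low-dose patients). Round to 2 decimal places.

OR: 1.67

odds, high-dose patients = 149/688 = 0.2166
odds, low-dose patients = 52/401 = 0.1297
OR = 0.2166 / 0.1297 = 1.67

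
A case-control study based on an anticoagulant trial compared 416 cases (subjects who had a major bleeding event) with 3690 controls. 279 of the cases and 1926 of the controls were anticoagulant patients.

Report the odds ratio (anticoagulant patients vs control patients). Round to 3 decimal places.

OR = (279 × 1764) / (1926 × 137) = 492156/263862 ≈ 1.865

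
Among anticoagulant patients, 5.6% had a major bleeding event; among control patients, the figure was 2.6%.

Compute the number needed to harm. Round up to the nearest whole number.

absolute risk difference = 0.030000
1 / 0.030000 = 33.333 → round up → 34

34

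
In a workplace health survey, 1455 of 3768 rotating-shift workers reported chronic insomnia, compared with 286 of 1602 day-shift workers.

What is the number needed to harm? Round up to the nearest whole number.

risk, rotating-shift workers = 1455/3768 = 0.386146
risk, day-shift workers = 286/1602 = 0.178527
absolute risk difference = 0.207620
1 / 0.207620 = 4.816 → round up → 5

5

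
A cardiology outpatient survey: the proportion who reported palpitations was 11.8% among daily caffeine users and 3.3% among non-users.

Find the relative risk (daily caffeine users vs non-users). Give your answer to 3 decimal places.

RR = 0.11800 / 0.03300 = 3.576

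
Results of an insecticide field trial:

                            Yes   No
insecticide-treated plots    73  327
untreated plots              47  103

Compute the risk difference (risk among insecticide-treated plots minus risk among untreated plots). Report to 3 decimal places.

risk, insecticide-treated plots = 73/400 = 0.1825
risk, untreated plots = 47/150 = 0.3133
risk difference = 0.1825 − 0.3133 = -0.131

RD ≈ -0.131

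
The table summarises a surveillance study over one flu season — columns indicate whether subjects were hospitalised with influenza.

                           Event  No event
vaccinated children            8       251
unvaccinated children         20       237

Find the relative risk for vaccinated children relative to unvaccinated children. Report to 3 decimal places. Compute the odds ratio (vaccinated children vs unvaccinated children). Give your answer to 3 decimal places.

risk, vaccinated children = 8/259 = 0.03089
risk, unvaccinated children = 20/257 = 0.07782
RR = 0.03089 / 0.07782 = 0.397
odds, vaccinated children = 8/251 = 0.03187
odds, unvaccinated children = 20/237 = 0.08439
OR = 0.03187 / 0.08439 = 0.378

RR = 0.397; OR = 0.378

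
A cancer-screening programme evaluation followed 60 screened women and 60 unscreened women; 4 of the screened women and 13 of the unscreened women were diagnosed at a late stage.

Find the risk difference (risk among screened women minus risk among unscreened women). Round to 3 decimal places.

risk, screened women = 4/60 = 0.0667
risk, unscreened women = 13/60 = 0.2167
risk difference = 0.0667 − 0.2167 = -0.150

-0.150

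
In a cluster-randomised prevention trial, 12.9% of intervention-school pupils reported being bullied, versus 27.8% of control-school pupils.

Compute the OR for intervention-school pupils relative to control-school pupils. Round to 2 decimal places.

OR ≈ 0.38

odds, intervention-school pupils = 0.1290/0.8710 = 0.1481
odds, control-school pupils = 0.2780/0.7220 = 0.3850
OR = 0.1481 / 0.3850 = 0.38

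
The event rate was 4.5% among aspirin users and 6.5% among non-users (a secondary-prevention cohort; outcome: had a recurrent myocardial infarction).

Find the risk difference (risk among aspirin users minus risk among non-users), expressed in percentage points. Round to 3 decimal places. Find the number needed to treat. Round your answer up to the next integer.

RD = -2.000; NNT = 50

risk difference = 0.04500 − 0.06500 = -0.02000 → -2.000 percentage points
absolute risk difference = 0.020000
1 / 0.020000 = 50.000 → round up → 50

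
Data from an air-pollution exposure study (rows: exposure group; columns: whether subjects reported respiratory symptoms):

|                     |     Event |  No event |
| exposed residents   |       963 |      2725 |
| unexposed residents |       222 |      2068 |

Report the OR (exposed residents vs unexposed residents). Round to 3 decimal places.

OR = (963 × 2068) / (2725 × 222) = 1991484/604950 ≈ 3.292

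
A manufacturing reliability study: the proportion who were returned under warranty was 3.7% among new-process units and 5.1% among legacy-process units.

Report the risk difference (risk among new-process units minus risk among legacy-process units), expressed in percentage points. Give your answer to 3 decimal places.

risk difference = 0.03700 − 0.05100 = -0.01400 → -1.400 percentage points

RD = -1.400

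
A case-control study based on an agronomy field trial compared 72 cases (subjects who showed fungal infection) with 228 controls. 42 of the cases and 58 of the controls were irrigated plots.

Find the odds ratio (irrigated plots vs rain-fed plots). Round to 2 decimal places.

4.10

odds, irrigated plots = 42/58 = 0.7241
odds, rain-fed plots = 30/170 = 0.1765
OR = 0.7241 / 0.1765 = 4.10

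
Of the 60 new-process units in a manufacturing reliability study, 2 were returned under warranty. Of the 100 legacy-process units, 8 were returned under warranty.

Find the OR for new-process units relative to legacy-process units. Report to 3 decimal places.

OR = (2 × 92) / (58 × 8) = 184/464 ≈ 0.397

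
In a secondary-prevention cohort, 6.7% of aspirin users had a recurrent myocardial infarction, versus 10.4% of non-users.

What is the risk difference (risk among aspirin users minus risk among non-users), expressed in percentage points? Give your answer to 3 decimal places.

-3.700

risk difference = 0.0670 − 0.1040 = -0.0370 → -3.700 percentage points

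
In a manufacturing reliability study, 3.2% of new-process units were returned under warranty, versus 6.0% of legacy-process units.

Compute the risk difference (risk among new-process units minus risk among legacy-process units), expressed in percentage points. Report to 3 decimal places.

-2.800

risk difference = 0.03200 − 0.06000 = -0.02800 → -2.800 percentage points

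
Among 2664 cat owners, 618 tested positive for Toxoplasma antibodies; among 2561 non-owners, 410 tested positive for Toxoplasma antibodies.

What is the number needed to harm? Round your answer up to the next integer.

NNH ≈ 14

risk, cat owners = 618/2664 = 0.231982
risk, non-owners = 410/2561 = 0.160094
absolute risk difference = 0.071888
1 / 0.071888 = 13.911 → round up → 14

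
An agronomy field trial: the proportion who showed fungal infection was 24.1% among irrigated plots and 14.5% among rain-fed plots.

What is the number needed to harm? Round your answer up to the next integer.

11

absolute risk difference = 0.096000
1 / 0.096000 = 10.417 → round up → 11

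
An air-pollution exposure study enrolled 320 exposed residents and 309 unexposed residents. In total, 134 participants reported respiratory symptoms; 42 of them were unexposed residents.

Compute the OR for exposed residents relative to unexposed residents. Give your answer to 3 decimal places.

exposed residents with the outcome: 134 − 42 = 92
exposed residents without the outcome: 320 − 92 = 228
unexposed residents without the outcome: 309 − 42 = 267
odds, exposed residents = 92/228 = 0.4035
odds, unexposed residents = 42/267 = 0.1573
OR = 0.4035 / 0.1573 = 2.565

2.565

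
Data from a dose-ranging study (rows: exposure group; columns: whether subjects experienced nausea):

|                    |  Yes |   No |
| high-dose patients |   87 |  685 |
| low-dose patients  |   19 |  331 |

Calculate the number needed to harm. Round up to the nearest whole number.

risk, high-dose patients = 87/772 = 0.112694
risk, low-dose patients = 19/350 = 0.054286
absolute risk difference = 0.058409
1 / 0.058409 = 17.121 → round up → 18

NNH: 18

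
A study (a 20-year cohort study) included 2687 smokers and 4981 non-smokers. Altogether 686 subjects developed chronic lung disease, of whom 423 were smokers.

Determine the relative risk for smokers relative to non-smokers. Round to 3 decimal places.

2.981

smokers without the outcome: 2687 − 423 = 2264
non-smokers with the outcome: 686 − 423 = 263
non-smokers without the outcome: 4981 − 263 = 4718
risk, smokers = 423/2687 = 0.1574
risk, non-smokers = 263/4981 = 0.0528
RR = 0.1574 / 0.0528 = 2.981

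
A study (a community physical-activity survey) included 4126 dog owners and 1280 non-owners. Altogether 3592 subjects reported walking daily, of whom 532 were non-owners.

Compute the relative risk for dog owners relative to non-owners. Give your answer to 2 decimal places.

1.78

dog owners with the outcome: 3592 − 532 = 3060
dog owners without the outcome: 4126 − 3060 = 1066
non-owners without the outcome: 1280 − 532 = 748
risk, dog owners = 3060/4126 = 0.7416
risk, non-owners = 532/1280 = 0.4156
RR = 0.7416 / 0.4156 = 1.78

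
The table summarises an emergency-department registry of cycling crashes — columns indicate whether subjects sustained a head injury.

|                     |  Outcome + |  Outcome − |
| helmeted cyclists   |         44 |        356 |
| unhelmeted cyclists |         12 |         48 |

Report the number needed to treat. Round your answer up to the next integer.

NNT ≈ 12

risk, helmeted cyclists = 44/400 = 0.110000
risk, unhelmeted cyclists = 12/60 = 0.200000
absolute risk difference = 0.090000
1 / 0.090000 = 11.111 → round up → 12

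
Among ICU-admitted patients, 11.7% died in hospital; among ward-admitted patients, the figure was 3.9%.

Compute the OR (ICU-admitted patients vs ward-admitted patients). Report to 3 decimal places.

odds, ICU-admitted patients = 0.11700/0.88300 = 0.13250
odds, ward-admitted patients = 0.03900/0.96100 = 0.04058
OR = 0.13250 / 0.04058 = 3.265

OR = 3.265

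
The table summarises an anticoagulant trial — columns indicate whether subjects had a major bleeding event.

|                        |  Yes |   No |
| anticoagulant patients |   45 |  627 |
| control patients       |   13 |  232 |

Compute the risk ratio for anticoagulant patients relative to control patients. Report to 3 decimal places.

RR: 1.262

risk, anticoagulant patients = 45/672 = 0.0670
risk, control patients = 13/245 = 0.0531
RR = 0.0670 / 0.0531 = 1.262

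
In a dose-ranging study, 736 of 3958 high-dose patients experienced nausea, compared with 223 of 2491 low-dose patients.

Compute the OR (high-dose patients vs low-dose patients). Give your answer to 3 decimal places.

2.323

odds, high-dose patients = 736/3222 = 0.2284
odds, low-dose patients = 223/2268 = 0.0983
OR = 0.2284 / 0.0983 = 2.323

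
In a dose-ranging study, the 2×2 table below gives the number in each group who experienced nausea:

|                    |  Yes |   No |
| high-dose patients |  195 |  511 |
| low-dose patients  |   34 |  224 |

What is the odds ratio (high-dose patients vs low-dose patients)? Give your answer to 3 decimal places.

OR = 2.514

odds, high-dose patients = 195/511 = 0.3816
odds, low-dose patients = 34/224 = 0.1518
OR = 0.3816 / 0.1518 = 2.514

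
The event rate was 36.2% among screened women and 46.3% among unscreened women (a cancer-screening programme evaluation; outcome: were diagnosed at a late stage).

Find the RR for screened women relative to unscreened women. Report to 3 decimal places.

RR = 0.3620 / 0.4630 = 0.782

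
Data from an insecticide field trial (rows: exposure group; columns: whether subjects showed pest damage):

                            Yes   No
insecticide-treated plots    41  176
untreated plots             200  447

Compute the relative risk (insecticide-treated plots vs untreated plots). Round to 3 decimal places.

risk, insecticide-treated plots = 41/217 = 0.1889
risk, untreated plots = 200/647 = 0.3091
RR = 0.1889 / 0.3091 = 0.611

RR ≈ 0.611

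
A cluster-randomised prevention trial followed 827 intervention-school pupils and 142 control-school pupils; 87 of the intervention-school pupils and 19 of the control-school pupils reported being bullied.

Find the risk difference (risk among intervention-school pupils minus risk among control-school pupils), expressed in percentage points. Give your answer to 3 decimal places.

-2.860

risk, intervention-school pupils = 87/827 = 0.1052
risk, control-school pupils = 19/142 = 0.1338
risk difference = 0.1052 − 0.1338 = -0.0286 → -2.860 percentage points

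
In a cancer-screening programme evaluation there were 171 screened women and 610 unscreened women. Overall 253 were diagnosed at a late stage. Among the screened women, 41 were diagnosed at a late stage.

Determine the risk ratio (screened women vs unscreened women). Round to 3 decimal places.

screened women without the outcome: 171 − 41 = 130
unscreened women with the outcome: 253 − 41 = 212
unscreened women without the outcome: 610 − 212 = 398
risk, screened women = 41/171 = 0.2398
risk, unscreened women = 212/610 = 0.3475
RR = 0.2398 / 0.3475 = 0.690

RR ≈ 0.690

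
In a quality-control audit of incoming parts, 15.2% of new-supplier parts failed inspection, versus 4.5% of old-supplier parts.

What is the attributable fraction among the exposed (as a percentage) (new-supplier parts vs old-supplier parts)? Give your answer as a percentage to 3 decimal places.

AR% = (0.15200 − 0.04500) / 0.15200 = 0.7039 → 70.395%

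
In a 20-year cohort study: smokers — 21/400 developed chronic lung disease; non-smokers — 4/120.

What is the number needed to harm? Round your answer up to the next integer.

NNH ≈ 53

risk, smokers = 21/400 = 0.052500
risk, non-smokers = 4/120 = 0.033333
absolute risk difference = 0.019167
1 / 0.019167 = 52.173 → round up → 53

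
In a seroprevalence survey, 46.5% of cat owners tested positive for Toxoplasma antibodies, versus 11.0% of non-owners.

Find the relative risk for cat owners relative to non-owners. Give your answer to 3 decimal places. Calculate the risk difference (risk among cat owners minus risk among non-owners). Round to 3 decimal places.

RR = 0.4650 / 0.1100 = 4.227
risk difference = 0.4650 − 0.1100 = 0.355

RR = 4.227; RD = 0.355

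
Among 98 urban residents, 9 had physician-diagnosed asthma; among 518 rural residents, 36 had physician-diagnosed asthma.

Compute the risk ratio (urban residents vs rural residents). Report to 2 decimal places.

1.32

risk, urban residents = 9/98 = 0.0918
risk, rural residents = 36/518 = 0.0695
RR = 0.0918 / 0.0695 = 1.32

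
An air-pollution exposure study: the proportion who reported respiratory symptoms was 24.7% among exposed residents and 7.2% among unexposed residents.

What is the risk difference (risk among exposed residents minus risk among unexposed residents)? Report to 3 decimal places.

risk difference = 0.2470 − 0.0720 = 0.175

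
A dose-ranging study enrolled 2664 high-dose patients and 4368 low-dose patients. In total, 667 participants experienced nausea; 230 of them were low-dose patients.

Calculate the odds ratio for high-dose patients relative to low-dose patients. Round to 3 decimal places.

high-dose patients with the outcome: 667 − 230 = 437
high-dose patients without the outcome: 2664 − 437 = 2227
low-dose patients without the outcome: 4368 − 230 = 4138
OR = (437 × 4138) / (2227 × 230) = 1808306/512210 ≈ 3.530

OR: 3.530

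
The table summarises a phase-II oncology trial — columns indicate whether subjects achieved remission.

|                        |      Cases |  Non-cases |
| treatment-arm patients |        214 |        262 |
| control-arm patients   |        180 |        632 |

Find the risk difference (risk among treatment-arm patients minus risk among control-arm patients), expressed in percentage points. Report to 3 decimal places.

risk, treatment-arm patients = 214/476 = 0.4496
risk, control-arm patients = 180/812 = 0.2217
risk difference = 0.4496 − 0.2217 = 0.2279 → 22.790 percentage points

RD: 22.790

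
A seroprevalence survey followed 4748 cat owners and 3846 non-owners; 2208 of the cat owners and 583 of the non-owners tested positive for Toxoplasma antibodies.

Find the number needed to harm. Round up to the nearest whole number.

risk, cat owners = 2208/4748 = 0.465038
risk, non-owners = 583/3846 = 0.151586
absolute risk difference = 0.313452
1 / 0.313452 = 3.190 → round up → 4

4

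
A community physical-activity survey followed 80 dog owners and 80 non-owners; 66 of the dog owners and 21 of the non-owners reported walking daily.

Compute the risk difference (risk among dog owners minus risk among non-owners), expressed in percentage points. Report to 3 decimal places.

risk, dog owners = 66/80 = 0.8250
risk, non-owners = 21/80 = 0.2625
risk difference = 0.8250 − 0.2625 = 0.5625 → 56.250 percentage points

56.250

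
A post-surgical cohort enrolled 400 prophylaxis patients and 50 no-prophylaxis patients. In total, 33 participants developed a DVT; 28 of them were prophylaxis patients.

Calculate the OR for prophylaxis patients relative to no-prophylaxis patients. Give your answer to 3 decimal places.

prophylaxis patients without the outcome: 400 − 28 = 372
no-prophylaxis patients with the outcome: 33 − 28 = 5
no-prophylaxis patients without the outcome: 50 − 5 = 45
OR = (28 × 45) / (372 × 5) = 1260/1860 ≈ 0.677

OR = 0.677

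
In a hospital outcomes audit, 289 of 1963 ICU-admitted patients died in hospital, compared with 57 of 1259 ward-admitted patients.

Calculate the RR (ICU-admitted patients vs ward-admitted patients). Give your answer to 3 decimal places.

3.252

risk, ICU-admitted patients = 289/1963 = 0.14722
risk, ward-admitted patients = 57/1259 = 0.04527
RR = 0.14722 / 0.04527 = 3.252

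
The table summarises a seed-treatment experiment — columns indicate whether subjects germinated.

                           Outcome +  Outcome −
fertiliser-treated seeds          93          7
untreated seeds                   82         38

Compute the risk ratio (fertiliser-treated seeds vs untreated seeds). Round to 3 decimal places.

RR = 1.361

risk, fertiliser-treated seeds = 93/100 = 0.9300
risk, untreated seeds = 82/120 = 0.6833
RR = 0.9300 / 0.6833 = 1.361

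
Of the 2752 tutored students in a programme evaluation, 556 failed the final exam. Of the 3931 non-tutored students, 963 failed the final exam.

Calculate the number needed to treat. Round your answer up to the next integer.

risk, tutored students = 556/2752 = 0.202035
risk, non-tutored students = 963/3931 = 0.244976
absolute risk difference = 0.042941
1 / 0.042941 = 23.288 → round up → 24

24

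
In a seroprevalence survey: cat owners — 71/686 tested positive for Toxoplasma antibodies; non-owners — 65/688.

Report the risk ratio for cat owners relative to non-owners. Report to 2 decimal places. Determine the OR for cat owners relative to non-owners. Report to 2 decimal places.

RR = 1.10; OR = 1.11

risk, cat owners = 71/686 = 0.1035
risk, non-owners = 65/688 = 0.0945
RR = 0.1035 / 0.0945 = 1.10
OR = (71 × 623) / (615 × 65) = 44233/39975 ≈ 1.11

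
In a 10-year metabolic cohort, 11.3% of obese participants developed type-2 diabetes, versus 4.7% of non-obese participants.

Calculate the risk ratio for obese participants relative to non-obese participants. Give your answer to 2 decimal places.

RR = 0.11300 / 0.04700 = 2.40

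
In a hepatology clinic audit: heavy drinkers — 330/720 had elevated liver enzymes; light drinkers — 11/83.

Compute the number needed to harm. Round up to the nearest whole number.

4

risk, heavy drinkers = 330/720 = 0.458333
risk, light drinkers = 11/83 = 0.132530
absolute risk difference = 0.325803
1 / 0.325803 = 3.069 → round up → 4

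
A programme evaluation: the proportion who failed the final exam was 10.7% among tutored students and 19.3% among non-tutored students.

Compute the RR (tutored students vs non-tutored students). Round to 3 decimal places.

RR = 0.1070 / 0.1930 = 0.554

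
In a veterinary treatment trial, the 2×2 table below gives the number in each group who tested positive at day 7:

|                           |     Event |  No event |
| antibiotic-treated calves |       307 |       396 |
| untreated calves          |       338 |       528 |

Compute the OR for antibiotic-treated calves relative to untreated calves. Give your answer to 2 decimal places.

odds, antibiotic-treated calves = 307/396 = 0.7753
odds, untreated calves = 338/528 = 0.6402
OR = 0.7753 / 0.6402 = 1.21

OR = 1.21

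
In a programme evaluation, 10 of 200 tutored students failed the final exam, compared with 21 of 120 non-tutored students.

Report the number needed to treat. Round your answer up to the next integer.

risk, tutored students = 10/200 = 0.050000
risk, non-tutored students = 21/120 = 0.175000
absolute risk difference = 0.125000
1 / 0.125000 = 8.000 → round up → 8

8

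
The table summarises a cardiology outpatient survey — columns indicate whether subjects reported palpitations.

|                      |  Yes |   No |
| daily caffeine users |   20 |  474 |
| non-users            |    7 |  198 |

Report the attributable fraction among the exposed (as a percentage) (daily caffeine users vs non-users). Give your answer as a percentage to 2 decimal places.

risk, daily caffeine users = 20/494 = 0.04049
risk, non-users = 7/205 = 0.03415
AR% = (0.04049 − 0.03415) / 0.04049 = 0.1566 → 15.66%

15.66%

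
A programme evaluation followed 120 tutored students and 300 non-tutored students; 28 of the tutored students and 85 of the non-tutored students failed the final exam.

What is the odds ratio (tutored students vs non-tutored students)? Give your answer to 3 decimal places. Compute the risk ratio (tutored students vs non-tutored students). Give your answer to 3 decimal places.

OR = (28 × 215) / (92 × 85) = 6020/7820 ≈ 0.770
risk, tutored students = 28/120 = 0.2333
risk, non-tutored students = 85/300 = 0.2833
RR = 0.2333 / 0.2833 = 0.824

OR = 0.770; RR = 0.824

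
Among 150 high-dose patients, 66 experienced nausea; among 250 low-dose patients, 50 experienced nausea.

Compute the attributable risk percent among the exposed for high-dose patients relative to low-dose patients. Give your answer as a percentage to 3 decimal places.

risk, high-dose patients = 66/150 = 0.4400
risk, low-dose patients = 50/250 = 0.2000
AR% = (0.4400 − 0.2000) / 0.4400 = 0.5455 → 54.545%

AR% = 54.545%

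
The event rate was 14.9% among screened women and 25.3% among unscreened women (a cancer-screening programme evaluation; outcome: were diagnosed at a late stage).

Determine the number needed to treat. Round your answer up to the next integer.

absolute risk difference = 0.104000
1 / 0.104000 = 9.615 → round up → 10

10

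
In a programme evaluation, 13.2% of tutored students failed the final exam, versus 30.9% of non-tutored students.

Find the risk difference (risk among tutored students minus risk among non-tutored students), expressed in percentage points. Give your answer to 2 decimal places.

risk difference = 0.1320 − 0.3090 = -0.1770 → -17.70 percentage points

-17.70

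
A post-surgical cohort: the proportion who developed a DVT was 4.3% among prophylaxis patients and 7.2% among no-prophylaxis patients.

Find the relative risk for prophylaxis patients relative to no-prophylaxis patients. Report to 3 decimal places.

RR = 0.04300 / 0.07200 = 0.597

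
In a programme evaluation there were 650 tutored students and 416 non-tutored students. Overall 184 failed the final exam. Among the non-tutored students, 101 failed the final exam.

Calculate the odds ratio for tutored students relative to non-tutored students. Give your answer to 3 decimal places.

OR: 0.457

tutored students with the outcome: 184 − 101 = 83
tutored students without the outcome: 650 − 83 = 567
non-tutored students without the outcome: 416 − 101 = 315
OR = (83 × 315) / (567 × 101) = 26145/57267 ≈ 0.457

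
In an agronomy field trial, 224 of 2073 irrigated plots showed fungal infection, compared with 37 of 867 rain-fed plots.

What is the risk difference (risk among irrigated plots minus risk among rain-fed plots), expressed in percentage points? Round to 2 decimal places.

risk, irrigated plots = 224/2073 = 0.10806
risk, rain-fed plots = 37/867 = 0.04268
risk difference = 0.10806 − 0.04268 = 0.06538 → 6.54 percentage points

RD = 6.54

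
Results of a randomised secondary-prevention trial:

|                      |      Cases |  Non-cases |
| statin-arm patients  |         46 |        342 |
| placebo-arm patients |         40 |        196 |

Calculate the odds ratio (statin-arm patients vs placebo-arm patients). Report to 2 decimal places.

OR = (46 × 196) / (342 × 40) = 9016/13680 ≈ 0.66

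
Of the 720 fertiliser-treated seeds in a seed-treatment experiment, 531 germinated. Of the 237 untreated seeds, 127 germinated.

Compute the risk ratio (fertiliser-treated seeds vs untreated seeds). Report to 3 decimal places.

risk, fertiliser-treated seeds = 531/720 = 0.7375
risk, untreated seeds = 127/237 = 0.5359
RR = 0.7375 / 0.5359 = 1.376

1.376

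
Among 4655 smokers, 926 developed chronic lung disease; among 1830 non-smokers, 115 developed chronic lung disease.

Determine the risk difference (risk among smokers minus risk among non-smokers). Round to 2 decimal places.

RD ≈ 0.14

risk, smokers = 926/4655 = 0.1989
risk, non-smokers = 115/1830 = 0.0628
risk difference = 0.1989 − 0.0628 = 0.14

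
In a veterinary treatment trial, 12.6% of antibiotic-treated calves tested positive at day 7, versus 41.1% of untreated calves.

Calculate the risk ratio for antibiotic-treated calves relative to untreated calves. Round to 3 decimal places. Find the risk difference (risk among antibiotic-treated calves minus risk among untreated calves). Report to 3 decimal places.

RR = 0.1260 / 0.4110 = 0.307
risk difference = 0.1260 − 0.4110 = -0.285

RR = 0.307; RD = -0.285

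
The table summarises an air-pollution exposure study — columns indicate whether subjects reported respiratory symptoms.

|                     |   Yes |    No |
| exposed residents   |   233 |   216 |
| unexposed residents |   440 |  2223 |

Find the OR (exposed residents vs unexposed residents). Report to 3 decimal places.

OR = (233 × 2223) / (216 × 440) = 517959/95040 ≈ 5.450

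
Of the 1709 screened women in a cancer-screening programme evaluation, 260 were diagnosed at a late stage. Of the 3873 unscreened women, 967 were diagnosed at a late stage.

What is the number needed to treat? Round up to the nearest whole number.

risk, screened women = 260/1709 = 0.152136
risk, unscreened women = 967/3873 = 0.249677
absolute risk difference = 0.097542
1 / 0.097542 = 10.252 → round up → 11

NNT = 11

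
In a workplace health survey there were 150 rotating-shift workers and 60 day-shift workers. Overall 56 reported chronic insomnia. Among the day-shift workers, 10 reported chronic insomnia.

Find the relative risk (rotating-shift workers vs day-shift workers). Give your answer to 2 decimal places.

RR: 1.84

rotating-shift workers with the outcome: 56 − 10 = 46
rotating-shift workers without the outcome: 150 − 46 = 104
day-shift workers without the outcome: 60 − 10 = 50
risk, rotating-shift workers = 46/150 = 0.3067
risk, day-shift workers = 10/60 = 0.1667
RR = 0.3067 / 0.1667 = 1.84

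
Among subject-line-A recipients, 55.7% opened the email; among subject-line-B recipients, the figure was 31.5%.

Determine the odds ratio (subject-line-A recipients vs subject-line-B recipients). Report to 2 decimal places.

odds, subject-line-A recipients = 0.5570/0.4430 = 1.2573
odds, subject-line-B recipients = 0.3150/0.6850 = 0.4599
OR = 1.2573 / 0.4599 = 2.73

2.73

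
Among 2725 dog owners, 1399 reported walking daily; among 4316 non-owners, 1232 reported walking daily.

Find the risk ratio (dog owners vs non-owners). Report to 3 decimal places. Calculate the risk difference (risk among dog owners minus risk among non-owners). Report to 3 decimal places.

risk, dog owners = 1399/2725 = 0.5134
risk, non-owners = 1232/4316 = 0.2854
RR = 0.5134 / 0.2854 = 1.799
risk difference = 0.5134 − 0.2854 = 0.228

RR = 1.799; RD = 0.228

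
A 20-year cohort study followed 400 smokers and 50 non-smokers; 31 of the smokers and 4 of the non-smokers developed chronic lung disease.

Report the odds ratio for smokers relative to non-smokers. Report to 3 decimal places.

OR = (31 × 46) / (369 × 4) = 1426/1476 ≈ 0.966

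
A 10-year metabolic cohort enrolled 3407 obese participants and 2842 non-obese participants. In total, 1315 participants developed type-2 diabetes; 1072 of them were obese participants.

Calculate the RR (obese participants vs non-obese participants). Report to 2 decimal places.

RR: 3.68

obese participants without the outcome: 3407 − 1072 = 2335
non-obese participants with the outcome: 1315 − 1072 = 243
non-obese participants without the outcome: 2842 − 243 = 2599
risk, obese participants = 1072/3407 = 0.3146
risk, non-obese participants = 243/2842 = 0.0855
RR = 0.3146 / 0.0855 = 3.68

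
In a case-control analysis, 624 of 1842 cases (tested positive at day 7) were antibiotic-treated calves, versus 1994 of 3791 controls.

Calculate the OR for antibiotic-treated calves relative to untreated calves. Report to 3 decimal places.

odds, antibiotic-treated calves = 624/1994 = 0.3129
odds, untreated calves = 1218/1797 = 0.6778
OR = 0.3129 / 0.6778 = 0.462

OR: 0.462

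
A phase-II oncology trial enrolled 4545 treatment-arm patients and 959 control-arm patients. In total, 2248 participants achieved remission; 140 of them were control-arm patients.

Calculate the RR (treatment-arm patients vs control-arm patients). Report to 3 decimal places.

RR = 3.177

treatment-arm patients with the outcome: 2248 − 140 = 2108
treatment-arm patients without the outcome: 4545 − 2108 = 2437
control-arm patients without the outcome: 959 − 140 = 819
risk, treatment-arm patients = 2108/4545 = 0.4638
risk, control-arm patients = 140/959 = 0.1460
RR = 0.4638 / 0.1460 = 3.177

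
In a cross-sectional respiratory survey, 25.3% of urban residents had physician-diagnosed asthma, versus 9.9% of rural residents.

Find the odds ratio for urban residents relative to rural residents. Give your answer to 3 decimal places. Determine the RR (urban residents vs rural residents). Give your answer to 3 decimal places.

odds, urban residents = 0.2530/0.7470 = 0.3387
odds, rural residents = 0.0990/0.9010 = 0.1099
OR = 0.3387 / 0.1099 = 3.082
RR = 0.2530 / 0.0990 = 2.556

OR = 3.082; RR = 2.556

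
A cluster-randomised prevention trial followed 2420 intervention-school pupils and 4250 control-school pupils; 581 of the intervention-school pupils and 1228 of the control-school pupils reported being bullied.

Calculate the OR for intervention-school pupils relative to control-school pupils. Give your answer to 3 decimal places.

OR = (581 × 3022) / (1839 × 1228) = 1755782/2258292 ≈ 0.777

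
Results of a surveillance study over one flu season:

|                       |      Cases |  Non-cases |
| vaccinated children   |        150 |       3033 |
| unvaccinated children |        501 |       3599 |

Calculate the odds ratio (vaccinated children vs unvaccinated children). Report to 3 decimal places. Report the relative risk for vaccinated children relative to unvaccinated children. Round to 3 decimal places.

odds, vaccinated children = 150/3033 = 0.04946
odds, unvaccinated children = 501/3599 = 0.13921
OR = 0.04946 / 0.13921 = 0.355
risk, vaccinated children = 150/3183 = 0.04713
risk, unvaccinated children = 501/4100 = 0.12220
RR = 0.04713 / 0.12220 = 0.386

OR = 0.355; RR = 0.386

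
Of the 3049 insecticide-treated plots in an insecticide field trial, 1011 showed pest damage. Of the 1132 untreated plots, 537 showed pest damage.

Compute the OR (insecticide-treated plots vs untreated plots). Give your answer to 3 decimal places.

OR = (1011 × 595) / (2038 × 537) = 601545/1094406 ≈ 0.550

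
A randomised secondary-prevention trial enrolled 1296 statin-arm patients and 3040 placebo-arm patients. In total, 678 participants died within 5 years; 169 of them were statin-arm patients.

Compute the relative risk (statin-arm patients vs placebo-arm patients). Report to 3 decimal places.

statin-arm patients without the outcome: 1296 − 169 = 1127
placebo-arm patients with the outcome: 678 − 169 = 509
placebo-arm patients without the outcome: 3040 − 509 = 2531
risk, statin-arm patients = 169/1296 = 0.1304
risk, placebo-arm patients = 509/3040 = 0.1674
RR = 0.1304 / 0.1674 = 0.779

0.779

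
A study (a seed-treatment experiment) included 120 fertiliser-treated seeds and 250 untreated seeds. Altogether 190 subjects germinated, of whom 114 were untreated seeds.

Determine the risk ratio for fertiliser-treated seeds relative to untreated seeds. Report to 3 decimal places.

fertiliser-treated seeds with the outcome: 190 − 114 = 76
fertiliser-treated seeds without the outcome: 120 − 76 = 44
untreated seeds without the outcome: 250 − 114 = 136
risk, fertiliser-treated seeds = 76/120 = 0.6333
risk, untreated seeds = 114/250 = 0.4560
RR = 0.6333 / 0.4560 = 1.389

1.389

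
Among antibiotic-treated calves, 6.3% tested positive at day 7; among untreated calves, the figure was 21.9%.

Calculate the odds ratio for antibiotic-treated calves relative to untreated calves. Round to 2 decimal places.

odds, antibiotic-treated calves = 0.0630/0.9370 = 0.0672
odds, untreated calves = 0.2190/0.7810 = 0.2804
OR = 0.0672 / 0.2804 = 0.24

0.24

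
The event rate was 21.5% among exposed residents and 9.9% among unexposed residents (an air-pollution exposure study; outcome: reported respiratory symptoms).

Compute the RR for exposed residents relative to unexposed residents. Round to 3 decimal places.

RR = 0.2150 / 0.0990 = 2.172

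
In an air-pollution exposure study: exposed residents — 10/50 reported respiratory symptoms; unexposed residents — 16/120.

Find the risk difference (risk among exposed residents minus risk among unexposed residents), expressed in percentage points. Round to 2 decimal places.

RD: 6.67

risk, exposed residents = 10/50 = 0.2000
risk, unexposed residents = 16/120 = 0.1333
risk difference = 0.2000 − 0.1333 = 0.0667 → 6.67 percentage points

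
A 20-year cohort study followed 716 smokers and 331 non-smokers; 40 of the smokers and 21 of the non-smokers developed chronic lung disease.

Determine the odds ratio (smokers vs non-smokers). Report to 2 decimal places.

0.87

odds, smokers = 40/676 = 0.0592
odds, non-smokers = 21/310 = 0.0677
OR = 0.0592 / 0.0677 = 0.87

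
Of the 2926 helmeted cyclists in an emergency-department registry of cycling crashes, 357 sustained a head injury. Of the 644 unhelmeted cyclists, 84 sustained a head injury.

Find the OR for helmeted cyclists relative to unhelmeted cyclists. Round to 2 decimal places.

OR = (357 × 560) / (2569 × 84) = 199920/215796 ≈ 0.93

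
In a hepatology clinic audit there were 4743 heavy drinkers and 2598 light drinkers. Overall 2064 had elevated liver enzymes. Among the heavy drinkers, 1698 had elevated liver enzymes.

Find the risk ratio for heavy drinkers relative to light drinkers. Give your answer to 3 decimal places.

RR: 2.541

heavy drinkers without the outcome: 4743 − 1698 = 3045
light drinkers with the outcome: 2064 − 1698 = 366
light drinkers without the outcome: 2598 − 366 = 2232
risk, heavy drinkers = 1698/4743 = 0.3580
risk, light drinkers = 366/2598 = 0.1409
RR = 0.3580 / 0.1409 = 2.541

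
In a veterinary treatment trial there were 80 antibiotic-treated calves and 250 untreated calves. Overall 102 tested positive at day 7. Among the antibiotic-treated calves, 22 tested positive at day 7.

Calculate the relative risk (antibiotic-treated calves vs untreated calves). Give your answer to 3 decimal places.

antibiotic-treated calves without the outcome: 80 − 22 = 58
untreated calves with the outcome: 102 − 22 = 80
untreated calves without the outcome: 250 − 80 = 170
risk, antibiotic-treated calves = 22/80 = 0.2750
risk, untreated calves = 80/250 = 0.3200
RR = 0.2750 / 0.3200 = 0.859

RR: 0.859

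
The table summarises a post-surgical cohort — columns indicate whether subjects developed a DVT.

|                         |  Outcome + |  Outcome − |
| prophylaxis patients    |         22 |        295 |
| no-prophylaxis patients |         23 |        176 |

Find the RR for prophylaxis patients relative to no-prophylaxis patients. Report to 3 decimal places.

risk, prophylaxis patients = 22/317 = 0.0694
risk, no-prophylaxis patients = 23/199 = 0.1156
RR = 0.0694 / 0.1156 = 0.600

RR: 0.600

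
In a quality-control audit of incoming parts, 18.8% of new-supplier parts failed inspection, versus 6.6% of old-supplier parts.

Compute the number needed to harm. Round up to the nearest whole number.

NNH: 9

absolute risk difference = 0.122000
1 / 0.122000 = 8.197 → round up → 9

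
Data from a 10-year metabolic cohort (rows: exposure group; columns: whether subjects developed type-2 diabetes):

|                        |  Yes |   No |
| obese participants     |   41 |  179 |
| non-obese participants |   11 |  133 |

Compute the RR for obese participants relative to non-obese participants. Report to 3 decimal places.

risk, obese participants = 41/220 = 0.1864
risk, non-obese participants = 11/144 = 0.0764
RR = 0.1864 / 0.0764 = 2.440

2.440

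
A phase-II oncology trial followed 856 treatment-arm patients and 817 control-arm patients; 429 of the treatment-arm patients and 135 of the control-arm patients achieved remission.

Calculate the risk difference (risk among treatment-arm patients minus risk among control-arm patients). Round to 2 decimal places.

risk, treatment-arm patients = 429/856 = 0.5012
risk, control-arm patients = 135/817 = 0.1652
risk difference = 0.5012 − 0.1652 = 0.34

0.34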